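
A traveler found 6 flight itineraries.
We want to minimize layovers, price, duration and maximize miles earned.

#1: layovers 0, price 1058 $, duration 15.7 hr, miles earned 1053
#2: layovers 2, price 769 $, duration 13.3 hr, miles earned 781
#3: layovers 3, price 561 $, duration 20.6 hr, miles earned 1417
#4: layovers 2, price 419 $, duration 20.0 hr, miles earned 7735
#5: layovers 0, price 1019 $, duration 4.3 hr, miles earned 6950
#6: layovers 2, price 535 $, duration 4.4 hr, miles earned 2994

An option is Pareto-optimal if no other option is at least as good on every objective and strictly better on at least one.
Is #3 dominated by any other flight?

#4 vs #3: layovers 2≤3, price 419≤561, duration 20.0≤20.6, miles earned 7735≥1417 — #4 is at least as good on every objective and strictly better on at least one, so #4 dominates #3.

Yes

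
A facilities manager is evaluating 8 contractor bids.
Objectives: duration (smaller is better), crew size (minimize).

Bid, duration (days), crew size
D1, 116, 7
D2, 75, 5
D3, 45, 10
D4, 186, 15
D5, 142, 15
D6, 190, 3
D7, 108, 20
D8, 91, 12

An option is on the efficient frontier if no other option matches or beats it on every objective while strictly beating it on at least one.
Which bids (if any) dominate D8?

D2, D3

D2: duration 75≤91, crew size 5≤12 — dominates D8.
D3: duration 45≤91, crew size 10≤12 — dominates D8.
Others (D1, D4, D5, D6, D7) are each worse than D8 on at least one objective.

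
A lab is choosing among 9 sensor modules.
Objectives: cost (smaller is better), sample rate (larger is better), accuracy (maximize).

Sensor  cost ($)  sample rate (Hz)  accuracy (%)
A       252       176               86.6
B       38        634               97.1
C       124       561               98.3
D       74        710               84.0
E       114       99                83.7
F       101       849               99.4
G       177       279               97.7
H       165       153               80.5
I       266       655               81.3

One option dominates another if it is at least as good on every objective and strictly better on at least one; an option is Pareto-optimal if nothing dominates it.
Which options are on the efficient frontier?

A: dominated by B (cost 38≤252, sample rate 634≥176, accuracy 97.1≥86.6).
B: not dominated (best cost).
C: dominated by F (cost 101≤124, sample rate 849≥561, accuracy 99.4≥98.3).
D: not dominated.
E: dominated by B (cost 38≤114, sample rate 634≥99, accuracy 97.1≥83.7).
F: not dominated (best sample rate).
G: dominated by C (cost 124≤177, sample rate 561≥279, accuracy 98.3≥97.7).
H: dominated by B (cost 38≤165, sample rate 634≥153, accuracy 97.1≥80.5).
I: dominated by D (cost 74≤266, sample rate 710≥655, accuracy 84.0≥81.3).

B, D, F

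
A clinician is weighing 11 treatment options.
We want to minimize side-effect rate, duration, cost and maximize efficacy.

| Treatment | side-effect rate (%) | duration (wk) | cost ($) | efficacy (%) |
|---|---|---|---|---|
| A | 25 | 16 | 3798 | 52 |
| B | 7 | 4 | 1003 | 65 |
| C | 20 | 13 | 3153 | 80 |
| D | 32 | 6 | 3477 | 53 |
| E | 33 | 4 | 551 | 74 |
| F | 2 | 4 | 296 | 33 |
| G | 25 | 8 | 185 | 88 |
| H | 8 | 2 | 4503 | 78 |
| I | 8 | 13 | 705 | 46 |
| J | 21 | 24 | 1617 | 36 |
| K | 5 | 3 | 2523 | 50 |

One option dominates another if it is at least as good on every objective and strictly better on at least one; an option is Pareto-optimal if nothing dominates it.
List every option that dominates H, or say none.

A: worse on side-effect rate (25 vs 8).
B: worse on duration (4 vs 2).
C: worse on side-effect rate (20 vs 8).
D: worse on side-effect rate (32 vs 8).
E: worse on side-effect rate (33 vs 8).
F: worse on duration (4 vs 2).
G: worse on side-effect rate (25 vs 8).
I: worse on duration (13 vs 2).
J: worse on side-effect rate (21 vs 8).
K: worse on duration (3 vs 2).
No option dominates H.

none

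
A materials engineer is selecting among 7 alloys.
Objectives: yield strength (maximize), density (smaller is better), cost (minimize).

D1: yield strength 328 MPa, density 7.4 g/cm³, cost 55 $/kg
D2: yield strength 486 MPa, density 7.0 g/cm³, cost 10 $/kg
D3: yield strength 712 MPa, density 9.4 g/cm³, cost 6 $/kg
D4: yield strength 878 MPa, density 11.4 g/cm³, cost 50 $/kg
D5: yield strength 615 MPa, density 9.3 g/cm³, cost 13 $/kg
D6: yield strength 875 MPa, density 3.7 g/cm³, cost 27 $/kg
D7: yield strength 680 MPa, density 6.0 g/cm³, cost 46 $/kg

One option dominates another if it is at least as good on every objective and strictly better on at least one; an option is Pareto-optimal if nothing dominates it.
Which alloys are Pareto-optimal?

D2, D3, D4, D5, D6

D1: dominated by D2 (yield strength 486≥328, density 7.0≤7.4, cost 10≤55).
D2: not dominated.
D3: not dominated (best cost).
D4: not dominated (best yield strength).
D5: not dominated.
D6: not dominated (best density).
D7: dominated by D6 (yield strength 875≥680, density 3.7≤6.0, cost 27≤46).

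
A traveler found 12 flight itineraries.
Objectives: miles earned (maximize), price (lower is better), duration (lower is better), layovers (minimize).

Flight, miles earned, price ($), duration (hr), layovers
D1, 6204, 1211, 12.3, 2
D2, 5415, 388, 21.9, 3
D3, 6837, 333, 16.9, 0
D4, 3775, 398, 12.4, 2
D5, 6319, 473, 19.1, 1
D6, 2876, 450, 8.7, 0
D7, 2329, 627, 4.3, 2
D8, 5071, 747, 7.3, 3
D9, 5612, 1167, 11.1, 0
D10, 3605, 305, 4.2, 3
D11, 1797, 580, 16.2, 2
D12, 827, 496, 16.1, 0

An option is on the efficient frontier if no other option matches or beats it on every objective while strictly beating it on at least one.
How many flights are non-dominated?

D1: not dominated.
D2: dominated by D3 (miles earned 6837≥5415, price 333≤388, duration 16.9≤21.9, layovers 0≤3).
D3: not dominated (best miles earned).
D4: not dominated.
D5: dominated by D3 (miles earned 6837≥6319, price 333≤473, duration 16.9≤19.1, layovers 0≤1).
D6: not dominated.
D7: not dominated.
D8: not dominated.
D9: not dominated.
D10: not dominated (best price).
D11: dominated by D4 (miles earned 3775≥1797, price 398≤580, duration 12.4≤16.2, layovers 2≤2).
D12: dominated by D6 (miles earned 2876≥827, price 450≤496, duration 8.7≤16.1, layovers 0≤0).
Pareto-optimal: D1, D3, D4, D6, D7, D8, D9, D10 → 8.

8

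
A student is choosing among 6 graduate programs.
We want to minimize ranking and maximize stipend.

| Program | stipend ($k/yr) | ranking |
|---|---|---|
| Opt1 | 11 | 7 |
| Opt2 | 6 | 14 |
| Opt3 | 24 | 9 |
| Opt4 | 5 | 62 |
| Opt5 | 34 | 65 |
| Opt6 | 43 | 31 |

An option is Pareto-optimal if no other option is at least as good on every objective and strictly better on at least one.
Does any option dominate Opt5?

Opt6 vs Opt5: stipend 43≥34, ranking 31≤65 — Opt6 is at least as good on every objective and strictly better on at least one, so Opt6 dominates Opt5.

Yes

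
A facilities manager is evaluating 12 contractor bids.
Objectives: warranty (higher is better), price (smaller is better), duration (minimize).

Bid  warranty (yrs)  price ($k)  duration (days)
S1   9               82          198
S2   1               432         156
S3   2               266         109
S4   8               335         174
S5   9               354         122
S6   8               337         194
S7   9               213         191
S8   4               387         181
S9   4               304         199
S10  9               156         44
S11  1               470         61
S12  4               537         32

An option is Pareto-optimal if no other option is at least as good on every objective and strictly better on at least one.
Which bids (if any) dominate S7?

S10

S10: warranty 9≥9, price 156≤213, duration 44≤191 — dominates S7.
Others (S1, S2, S3, S4, S5, S6, S8, S9, S11, S12) are each worse than S7 on at least one objective.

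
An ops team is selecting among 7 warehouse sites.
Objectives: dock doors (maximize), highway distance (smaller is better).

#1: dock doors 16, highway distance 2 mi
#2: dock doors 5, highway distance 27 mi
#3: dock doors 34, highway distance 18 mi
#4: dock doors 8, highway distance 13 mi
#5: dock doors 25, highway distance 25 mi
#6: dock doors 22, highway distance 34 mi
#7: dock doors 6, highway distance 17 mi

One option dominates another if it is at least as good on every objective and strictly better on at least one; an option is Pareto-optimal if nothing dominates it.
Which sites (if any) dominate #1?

#2: worse on dock doors (5 vs 16).
#3: worse on highway distance (18 vs 2).
#4: worse on dock doors (8 vs 16).
#5: worse on highway distance (25 vs 2).
#6: worse on highway distance (34 vs 2).
#7: worse on dock doors (6 vs 16).
No option dominates #1.

none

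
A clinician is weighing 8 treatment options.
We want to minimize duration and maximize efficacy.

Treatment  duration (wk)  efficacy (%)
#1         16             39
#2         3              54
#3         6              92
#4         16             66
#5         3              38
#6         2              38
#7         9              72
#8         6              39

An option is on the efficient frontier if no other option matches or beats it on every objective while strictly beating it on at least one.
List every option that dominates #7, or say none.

#3

#3: duration 6≤9, efficacy 92≥72 — dominates #7.
Others (#1, #2, #4, #5, #6, #8) are each worse than #7 on at least one objective.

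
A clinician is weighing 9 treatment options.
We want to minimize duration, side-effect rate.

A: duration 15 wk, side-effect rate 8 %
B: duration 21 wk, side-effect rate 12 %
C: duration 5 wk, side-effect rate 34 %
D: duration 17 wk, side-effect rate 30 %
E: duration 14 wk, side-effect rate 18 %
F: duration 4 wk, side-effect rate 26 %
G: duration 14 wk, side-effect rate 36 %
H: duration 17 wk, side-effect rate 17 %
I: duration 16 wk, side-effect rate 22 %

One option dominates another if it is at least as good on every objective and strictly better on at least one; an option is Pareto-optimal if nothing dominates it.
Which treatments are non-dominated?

A: not dominated (best side-effect rate).
B: dominated by A (duration 15≤21, side-effect rate 8≤12).
C: dominated by F (duration 4≤5, side-effect rate 26≤34).
D: dominated by A (duration 15≤17, side-effect rate 8≤30).
E: not dominated.
F: not dominated (best duration).
G: dominated by C (duration 5≤14, side-effect rate 34≤36).
H: dominated by A (duration 15≤17, side-effect rate 8≤17).
I: dominated by A (duration 15≤16, side-effect rate 8≤22).

A, E, F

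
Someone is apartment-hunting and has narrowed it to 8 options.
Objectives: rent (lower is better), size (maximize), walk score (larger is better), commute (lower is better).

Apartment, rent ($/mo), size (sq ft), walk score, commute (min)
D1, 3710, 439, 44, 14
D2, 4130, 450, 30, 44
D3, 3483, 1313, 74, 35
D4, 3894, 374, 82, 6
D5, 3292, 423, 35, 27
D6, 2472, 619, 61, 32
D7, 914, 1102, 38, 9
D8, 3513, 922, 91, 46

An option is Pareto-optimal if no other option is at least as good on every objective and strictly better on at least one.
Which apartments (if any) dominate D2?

D3: rent 3483≤4130, size 1313≥450, walk score 74≥30, commute 35≤44 — dominates D2.
D6: rent 2472≤4130, size 619≥450, walk score 61≥30, commute 32≤44 — dominates D2.
D7: rent 914≤4130, size 1102≥450, walk score 38≥30, commute 9≤44 — dominates D2.
Others (D1, D4, D5, D8) are each worse than D2 on at least one objective.

D3, D6, D7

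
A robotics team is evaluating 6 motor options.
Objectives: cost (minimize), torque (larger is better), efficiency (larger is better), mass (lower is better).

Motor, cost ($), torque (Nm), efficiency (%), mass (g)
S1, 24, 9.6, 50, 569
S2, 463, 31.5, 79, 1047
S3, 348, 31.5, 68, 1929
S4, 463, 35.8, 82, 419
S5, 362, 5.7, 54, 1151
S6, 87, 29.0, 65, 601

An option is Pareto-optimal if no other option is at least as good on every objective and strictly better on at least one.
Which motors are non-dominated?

S1: not dominated (best cost).
S2: dominated by S4 (cost 463≤463, torque 35.8≥31.5, efficiency 82≥79, mass 419≤1047).
S3: not dominated.
S4: not dominated (best torque).
S5: dominated by S6 (cost 87≤362, torque 29.0≥5.7, efficiency 65≥54, mass 601≤1151).
S6: not dominated.

S1, S3, S4, S6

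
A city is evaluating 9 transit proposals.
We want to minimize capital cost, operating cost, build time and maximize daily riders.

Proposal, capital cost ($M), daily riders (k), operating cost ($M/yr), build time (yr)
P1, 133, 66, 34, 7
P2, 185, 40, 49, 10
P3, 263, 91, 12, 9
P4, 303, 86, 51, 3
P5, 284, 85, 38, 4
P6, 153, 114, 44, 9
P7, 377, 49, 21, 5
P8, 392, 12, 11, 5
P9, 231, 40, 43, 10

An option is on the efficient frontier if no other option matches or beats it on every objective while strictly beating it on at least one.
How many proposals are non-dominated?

P1: not dominated (best capital cost).
P2: dominated by P1 (capital cost 133≤185, daily riders 66≥40, operating cost 34≤49, build time 7≤10).
P3: not dominated.
P4: not dominated (best build time).
P5: not dominated.
P6: not dominated (best daily riders).
P7: not dominated.
P8: not dominated (best operating cost).
P9: dominated by P1 (capital cost 133≤231, daily riders 66≥40, operating cost 34≤43, build time 7≤10).
Pareto-optimal: P1, P3, P4, P5, P6, P7, P8 → 7.

7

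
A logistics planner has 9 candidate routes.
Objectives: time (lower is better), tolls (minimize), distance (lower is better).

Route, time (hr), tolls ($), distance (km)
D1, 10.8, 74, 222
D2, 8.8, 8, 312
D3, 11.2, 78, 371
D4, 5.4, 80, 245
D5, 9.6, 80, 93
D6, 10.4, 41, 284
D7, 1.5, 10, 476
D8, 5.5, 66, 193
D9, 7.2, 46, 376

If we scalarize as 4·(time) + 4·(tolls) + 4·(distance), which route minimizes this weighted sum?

D5

D1: 4·10.8 + 4·74 + 4·222 = 1227.2
D2: 4·8.8 + 4·8 + 4·312 = 1315.2
D3: 4·11.2 + 4·78 + 4·371 = 1840.8
D4: 4·5.4 + 4·80 + 4·245 = 1321.6
D5: 4·9.6 + 4·80 + 4·93 = 730.4
D6: 4·10.4 + 4·41 + 4·284 = 1341.6
D7: 4·1.5 + 4·10 + 4·476 = 1950.0
D8: 4·5.5 + 4·66 + 4·193 = 1058.0
D9: 4·7.2 + 4·46 + 4·376 = 1716.8
Lowest: D5 at 730.4.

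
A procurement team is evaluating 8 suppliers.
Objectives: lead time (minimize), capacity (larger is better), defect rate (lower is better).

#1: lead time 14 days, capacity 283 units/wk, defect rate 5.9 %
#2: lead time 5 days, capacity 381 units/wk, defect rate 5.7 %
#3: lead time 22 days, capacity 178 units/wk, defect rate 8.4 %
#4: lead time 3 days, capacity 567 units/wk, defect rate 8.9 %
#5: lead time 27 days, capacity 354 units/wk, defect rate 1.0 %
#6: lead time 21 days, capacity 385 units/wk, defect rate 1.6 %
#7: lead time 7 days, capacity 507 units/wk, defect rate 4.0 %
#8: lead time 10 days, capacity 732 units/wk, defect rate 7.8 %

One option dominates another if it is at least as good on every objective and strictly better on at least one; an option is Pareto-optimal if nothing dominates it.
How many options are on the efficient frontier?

#1: dominated by #2 (lead time 5≤14, capacity 381≥283, defect rate 5.7≤5.9).
#2: not dominated.
#3: dominated by #1 (lead time 14≤22, capacity 283≥178, defect rate 5.9≤8.4).
#4: not dominated (best lead time).
#5: not dominated (best defect rate).
#6: not dominated.
#7: not dominated.
#8: not dominated (best capacity).
Pareto-optimal: #2, #4, #5, #6, #7, #8 → 6.

6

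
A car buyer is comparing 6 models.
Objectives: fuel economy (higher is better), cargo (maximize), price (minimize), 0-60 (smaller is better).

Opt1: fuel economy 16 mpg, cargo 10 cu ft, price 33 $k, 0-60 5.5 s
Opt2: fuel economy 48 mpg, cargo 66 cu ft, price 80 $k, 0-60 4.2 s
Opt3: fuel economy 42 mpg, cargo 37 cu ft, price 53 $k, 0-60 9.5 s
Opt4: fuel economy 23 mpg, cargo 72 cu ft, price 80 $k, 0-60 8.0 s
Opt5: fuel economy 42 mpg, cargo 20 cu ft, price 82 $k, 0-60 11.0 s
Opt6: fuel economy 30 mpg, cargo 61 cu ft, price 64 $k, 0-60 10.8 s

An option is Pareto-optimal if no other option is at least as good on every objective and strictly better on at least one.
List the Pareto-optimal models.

Opt1, Opt2, Opt3, Opt4, Opt6

Opt1: not dominated (best price).
Opt2: not dominated (best fuel economy).
Opt3: not dominated.
Opt4: not dominated (best cargo).
Opt5: dominated by Opt2 (fuel economy 48≥42, cargo 66≥20, price 80≤82, 0-60 4.2≤11.0).
Opt6: not dominated.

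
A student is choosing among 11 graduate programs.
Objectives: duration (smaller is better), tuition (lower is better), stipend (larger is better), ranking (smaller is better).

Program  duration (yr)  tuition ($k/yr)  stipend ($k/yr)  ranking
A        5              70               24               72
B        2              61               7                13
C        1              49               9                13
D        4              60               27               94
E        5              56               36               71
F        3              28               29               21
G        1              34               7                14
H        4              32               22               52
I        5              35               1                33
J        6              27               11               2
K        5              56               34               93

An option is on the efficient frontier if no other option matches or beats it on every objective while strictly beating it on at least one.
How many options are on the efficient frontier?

5

A: dominated by E (duration 5≤5, tuition 56≤70, stipend 36≥24, ranking 71≤72).
B: dominated by C (duration 1≤2, tuition 49≤61, stipend 9≥7, ranking 13≤13).
C: not dominated.
D: dominated by F (duration 3≤4, tuition 28≤60, stipend 29≥27, ranking 21≤94).
E: not dominated (best stipend).
F: not dominated.
G: not dominated.
H: dominated by F (duration 3≤4, tuition 28≤32, stipend 29≥22, ranking 21≤52).
I: dominated by F (duration 3≤5, tuition 28≤35, stipend 29≥1, ranking 21≤33).
J: not dominated (best tuition).
K: dominated by E (duration 5≤5, tuition 56≤56, stipend 36≥34, ranking 71≤93).
Pareto-optimal: C, E, F, G, J → 5.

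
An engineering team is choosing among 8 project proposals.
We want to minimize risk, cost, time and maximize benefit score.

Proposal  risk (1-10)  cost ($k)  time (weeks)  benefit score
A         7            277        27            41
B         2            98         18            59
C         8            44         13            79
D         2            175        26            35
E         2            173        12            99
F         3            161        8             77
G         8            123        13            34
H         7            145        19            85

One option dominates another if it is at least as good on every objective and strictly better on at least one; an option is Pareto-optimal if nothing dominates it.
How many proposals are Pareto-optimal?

5

A: dominated by B (risk 2≤7, cost 98≤277, time 18≤27, benefit score 59≥41).
B: not dominated.
C: not dominated (best cost).
D: dominated by B (risk 2≤2, cost 98≤175, time 18≤26, benefit score 59≥35).
E: not dominated (best benefit score).
F: not dominated (best time).
G: dominated by C (risk 8≤8, cost 44≤123, time 13≤13, benefit score 79≥34).
H: not dominated.
Pareto-optimal: B, C, E, F, H → 5.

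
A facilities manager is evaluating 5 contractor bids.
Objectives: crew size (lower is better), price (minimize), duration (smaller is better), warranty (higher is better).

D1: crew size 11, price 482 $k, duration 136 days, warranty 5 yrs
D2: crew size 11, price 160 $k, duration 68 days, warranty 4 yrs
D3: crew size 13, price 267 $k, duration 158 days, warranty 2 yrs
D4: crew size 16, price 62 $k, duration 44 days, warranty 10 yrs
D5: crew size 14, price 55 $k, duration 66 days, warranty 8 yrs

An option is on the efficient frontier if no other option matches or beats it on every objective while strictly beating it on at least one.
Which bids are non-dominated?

D1, D2, D4, D5

D1: not dominated.
D2: not dominated.
D3: dominated by D2 (crew size 11≤13, price 160≤267, duration 68≤158, warranty 4≥2).
D4: not dominated (best duration).
D5: not dominated (best price).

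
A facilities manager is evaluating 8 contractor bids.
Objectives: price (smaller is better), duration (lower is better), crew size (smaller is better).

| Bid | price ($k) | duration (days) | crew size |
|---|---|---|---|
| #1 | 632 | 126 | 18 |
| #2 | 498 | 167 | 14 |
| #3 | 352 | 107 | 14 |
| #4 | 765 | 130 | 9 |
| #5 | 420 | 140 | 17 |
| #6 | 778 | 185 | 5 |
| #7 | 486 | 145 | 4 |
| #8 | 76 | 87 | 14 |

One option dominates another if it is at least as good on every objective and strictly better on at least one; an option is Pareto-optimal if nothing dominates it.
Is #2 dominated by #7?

#7 vs #2: price 486≤498, duration 145≤167, crew size 4≤14 — #7 is at least as good on every objective with at least one strict improvement.

Yes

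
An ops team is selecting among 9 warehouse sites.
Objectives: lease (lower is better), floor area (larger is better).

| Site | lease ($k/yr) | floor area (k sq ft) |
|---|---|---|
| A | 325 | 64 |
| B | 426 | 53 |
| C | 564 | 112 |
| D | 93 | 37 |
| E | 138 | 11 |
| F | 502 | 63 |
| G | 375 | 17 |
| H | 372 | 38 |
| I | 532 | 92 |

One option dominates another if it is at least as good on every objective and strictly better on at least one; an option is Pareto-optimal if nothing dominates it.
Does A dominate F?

A vs F: lease 325≤502, floor area 64≥63 — A is at least as good on every objective with at least one strict improvement.

Yes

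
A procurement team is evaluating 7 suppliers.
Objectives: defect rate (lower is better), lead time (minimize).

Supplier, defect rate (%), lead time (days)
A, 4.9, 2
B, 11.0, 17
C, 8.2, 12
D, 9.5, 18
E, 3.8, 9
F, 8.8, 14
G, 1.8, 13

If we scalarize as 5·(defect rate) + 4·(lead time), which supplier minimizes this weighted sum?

A

A: 5·4.9 + 4·2 = 32.5
B: 5·11.0 + 4·17 = 123.0
C: 5·8.2 + 4·12 = 89.0
D: 5·9.5 + 4·18 = 119.5
E: 5·3.8 + 4·9 = 55.0
F: 5·8.8 + 4·14 = 100.0
G: 5·1.8 + 4·13 = 61.0
Lowest: A at 32.5.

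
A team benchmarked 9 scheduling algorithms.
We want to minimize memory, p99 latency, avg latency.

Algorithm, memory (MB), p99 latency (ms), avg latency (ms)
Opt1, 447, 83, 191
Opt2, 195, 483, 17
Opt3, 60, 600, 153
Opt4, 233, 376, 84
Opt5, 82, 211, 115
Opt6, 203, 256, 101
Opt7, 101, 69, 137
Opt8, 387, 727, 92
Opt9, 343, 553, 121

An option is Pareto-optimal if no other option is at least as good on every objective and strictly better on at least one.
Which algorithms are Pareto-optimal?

Opt2, Opt3, Opt4, Opt5, Opt6, Opt7

Opt1: dominated by Opt7 (memory 101≤447, p99 latency 69≤83, avg latency 137≤191).
Opt2: not dominated (best avg latency).
Opt3: not dominated (best memory).
Opt4: not dominated.
Opt5: not dominated.
Opt6: not dominated.
Opt7: not dominated (best p99 latency).
Opt8: dominated by Opt2 (memory 195≤387, p99 latency 483≤727, avg latency 17≤92).
Opt9: dominated by Opt2 (memory 195≤343, p99 latency 483≤553, avg latency 17≤121).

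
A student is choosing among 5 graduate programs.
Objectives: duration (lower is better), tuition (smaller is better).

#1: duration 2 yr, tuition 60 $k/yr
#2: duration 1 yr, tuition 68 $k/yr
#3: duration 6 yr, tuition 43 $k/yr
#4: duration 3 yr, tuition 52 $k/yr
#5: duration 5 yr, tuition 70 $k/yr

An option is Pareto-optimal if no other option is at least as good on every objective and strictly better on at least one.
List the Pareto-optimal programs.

#1, #2, #3, #4

#1: not dominated.
#2: not dominated (best duration).
#3: not dominated (best tuition).
#4: not dominated.
#5: dominated by #1 (duration 2≤5, tuition 60≤70).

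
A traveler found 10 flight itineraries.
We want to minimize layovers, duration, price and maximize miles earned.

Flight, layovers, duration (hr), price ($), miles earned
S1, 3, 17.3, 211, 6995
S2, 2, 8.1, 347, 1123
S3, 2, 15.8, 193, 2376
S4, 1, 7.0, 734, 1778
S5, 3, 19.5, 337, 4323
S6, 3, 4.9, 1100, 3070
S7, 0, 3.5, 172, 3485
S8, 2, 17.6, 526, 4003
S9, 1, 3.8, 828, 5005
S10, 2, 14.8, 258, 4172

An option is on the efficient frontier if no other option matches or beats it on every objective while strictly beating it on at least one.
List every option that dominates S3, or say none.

S7: layovers 0≤2, duration 3.5≤15.8, price 172≤193, miles earned 3485≥2376 — dominates S3.
Others (S1, S2, S4, S5, S6, S8, S9, S10) are each worse than S3 on at least one objective.

S7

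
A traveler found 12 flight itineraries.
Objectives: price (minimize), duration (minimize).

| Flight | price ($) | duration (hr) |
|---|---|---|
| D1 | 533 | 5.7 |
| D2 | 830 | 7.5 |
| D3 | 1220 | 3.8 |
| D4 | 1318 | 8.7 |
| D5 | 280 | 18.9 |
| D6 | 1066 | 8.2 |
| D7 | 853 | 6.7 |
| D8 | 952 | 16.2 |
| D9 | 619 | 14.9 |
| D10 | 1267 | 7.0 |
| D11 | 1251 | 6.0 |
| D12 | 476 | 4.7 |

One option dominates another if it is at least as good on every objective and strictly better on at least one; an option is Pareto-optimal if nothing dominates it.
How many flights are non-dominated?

3

D1: dominated by D12 (price 476≤533, duration 4.7≤5.7).
D2: dominated by D1 (price 533≤830, duration 5.7≤7.5).
D3: not dominated (best duration).
D4: dominated by D1 (price 533≤1318, duration 5.7≤8.7).
D5: not dominated (best price).
D6: dominated by D1 (price 533≤1066, duration 5.7≤8.2).
D7: dominated by D1 (price 533≤853, duration 5.7≤6.7).
D8: dominated by D1 (price 533≤952, duration 5.7≤16.2).
D9: dominated by D1 (price 533≤619, duration 5.7≤14.9).
D10: dominated by D1 (price 533≤1267, duration 5.7≤7.0).
D11: dominated by D1 (price 533≤1251, duration 5.7≤6.0).
D12: not dominated.
Pareto-optimal: D3, D5, D12 → 3.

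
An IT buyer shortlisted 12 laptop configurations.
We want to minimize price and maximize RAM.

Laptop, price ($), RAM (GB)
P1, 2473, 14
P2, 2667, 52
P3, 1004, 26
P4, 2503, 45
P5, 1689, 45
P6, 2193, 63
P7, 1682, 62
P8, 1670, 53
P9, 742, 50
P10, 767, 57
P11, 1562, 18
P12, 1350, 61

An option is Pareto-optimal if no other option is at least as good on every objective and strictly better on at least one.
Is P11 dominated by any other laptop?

P3 vs P11: price 1004≤1562, RAM 26≥18 — P3 is at least as good on every objective and strictly better on at least one, so P3 dominates P11.

Yes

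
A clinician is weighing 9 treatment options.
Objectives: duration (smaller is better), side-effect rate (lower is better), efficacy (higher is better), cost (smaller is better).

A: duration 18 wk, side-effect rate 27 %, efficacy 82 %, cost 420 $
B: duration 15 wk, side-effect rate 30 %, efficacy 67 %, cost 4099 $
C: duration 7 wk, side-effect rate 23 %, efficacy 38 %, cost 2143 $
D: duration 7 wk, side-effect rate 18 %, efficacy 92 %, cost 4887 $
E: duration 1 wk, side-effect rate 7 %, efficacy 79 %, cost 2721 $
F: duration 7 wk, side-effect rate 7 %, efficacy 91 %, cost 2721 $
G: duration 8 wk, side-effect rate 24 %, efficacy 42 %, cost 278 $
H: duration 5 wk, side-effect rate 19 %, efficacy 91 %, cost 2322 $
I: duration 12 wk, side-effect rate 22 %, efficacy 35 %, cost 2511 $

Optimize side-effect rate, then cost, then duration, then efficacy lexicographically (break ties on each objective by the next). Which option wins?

E

First minimize side-effect rate: best is 7, kept {E, F}.
Then minimize cost: best is 2721, kept {E, F}.
Then minimize duration: best is 1, kept {E}.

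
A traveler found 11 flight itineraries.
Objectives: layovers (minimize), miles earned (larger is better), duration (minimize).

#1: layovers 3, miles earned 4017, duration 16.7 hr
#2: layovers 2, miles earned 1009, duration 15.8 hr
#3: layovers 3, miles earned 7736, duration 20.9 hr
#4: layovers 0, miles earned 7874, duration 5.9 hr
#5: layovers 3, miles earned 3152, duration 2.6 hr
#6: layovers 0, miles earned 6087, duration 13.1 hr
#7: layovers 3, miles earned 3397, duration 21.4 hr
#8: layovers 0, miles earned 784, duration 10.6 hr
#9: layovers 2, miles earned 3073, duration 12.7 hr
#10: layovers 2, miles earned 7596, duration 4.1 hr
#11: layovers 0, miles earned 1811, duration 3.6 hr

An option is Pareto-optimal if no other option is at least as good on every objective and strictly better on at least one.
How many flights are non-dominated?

4

#1: dominated by #4 (layovers 0≤3, miles earned 7874≥4017, duration 5.9≤16.7).
#2: dominated by #4 (layovers 0≤2, miles earned 7874≥1009, duration 5.9≤15.8).
#3: dominated by #4 (layovers 0≤3, miles earned 7874≥7736, duration 5.9≤20.9).
#4: not dominated (best miles earned).
#5: not dominated (best duration).
#6: dominated by #4 (layovers 0≤0, miles earned 7874≥6087, duration 5.9≤13.1).
#7: dominated by #1 (layovers 3≤3, miles earned 4017≥3397, duration 16.7≤21.4).
#8: dominated by #4 (layovers 0≤0, miles earned 7874≥784, duration 5.9≤10.6).
#9: dominated by #4 (layovers 0≤2, miles earned 7874≥3073, duration 5.9≤12.7).
#10: not dominated.
#11: not dominated.
Pareto-optimal: #4, #5, #10, #11 → 4.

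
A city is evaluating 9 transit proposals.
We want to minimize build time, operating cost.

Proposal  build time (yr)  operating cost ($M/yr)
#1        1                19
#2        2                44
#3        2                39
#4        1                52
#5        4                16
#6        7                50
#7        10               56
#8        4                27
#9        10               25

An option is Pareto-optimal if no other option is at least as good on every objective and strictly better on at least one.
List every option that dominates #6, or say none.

#1, #2, #3, #5, #8

#1: build time 1≤7, operating cost 19≤50 — dominates #6.
#2: build time 2≤7, operating cost 44≤50 — dominates #6.
#3: build time 2≤7, operating cost 39≤50 — dominates #6.
#5: build time 4≤7, operating cost 16≤50 — dominates #6.
#8: build time 4≤7, operating cost 27≤50 — dominates #6.
Others (#4, #7, #9) are each worse than #6 on at least one objective.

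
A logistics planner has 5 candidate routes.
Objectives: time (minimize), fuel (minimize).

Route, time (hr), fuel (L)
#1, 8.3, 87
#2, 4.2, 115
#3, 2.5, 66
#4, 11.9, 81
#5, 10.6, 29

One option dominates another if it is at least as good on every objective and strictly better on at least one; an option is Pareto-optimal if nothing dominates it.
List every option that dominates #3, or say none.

#1: worse on time (8.3 vs 2.5).
#2: worse on time (4.2 vs 2.5).
#4: worse on time (11.9 vs 2.5).
#5: worse on time (10.6 vs 2.5).
No option dominates #3.

none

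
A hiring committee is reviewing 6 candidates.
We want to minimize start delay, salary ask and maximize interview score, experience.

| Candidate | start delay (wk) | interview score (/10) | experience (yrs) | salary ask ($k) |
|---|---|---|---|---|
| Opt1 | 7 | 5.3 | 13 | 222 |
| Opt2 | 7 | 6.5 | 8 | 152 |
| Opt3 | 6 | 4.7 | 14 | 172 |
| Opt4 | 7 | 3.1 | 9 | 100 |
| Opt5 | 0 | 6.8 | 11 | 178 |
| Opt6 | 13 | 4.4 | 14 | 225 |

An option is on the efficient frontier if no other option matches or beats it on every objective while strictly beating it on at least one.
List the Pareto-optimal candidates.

Opt1, Opt2, Opt3, Opt4, Opt5

Opt1: not dominated.
Opt2: not dominated.
Opt3: not dominated.
Opt4: not dominated (best salary ask).
Opt5: not dominated (best start delay).
Opt6: dominated by Opt3 (start delay 6≤13, interview score 4.7≥4.4, experience 14≥14, salary ask 172≤225).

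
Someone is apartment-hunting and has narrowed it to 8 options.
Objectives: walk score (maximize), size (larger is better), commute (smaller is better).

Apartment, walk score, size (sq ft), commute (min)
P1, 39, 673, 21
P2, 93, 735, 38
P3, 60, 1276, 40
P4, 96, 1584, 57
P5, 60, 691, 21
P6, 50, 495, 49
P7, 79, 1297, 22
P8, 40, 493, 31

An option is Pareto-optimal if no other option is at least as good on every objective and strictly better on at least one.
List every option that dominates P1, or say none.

P5

P5: walk score 60≥39, size 691≥673, commute 21≤21 — dominates P1.
Others (P2, P3, P4, P6, P7, P8) are each worse than P1 on at least one objective.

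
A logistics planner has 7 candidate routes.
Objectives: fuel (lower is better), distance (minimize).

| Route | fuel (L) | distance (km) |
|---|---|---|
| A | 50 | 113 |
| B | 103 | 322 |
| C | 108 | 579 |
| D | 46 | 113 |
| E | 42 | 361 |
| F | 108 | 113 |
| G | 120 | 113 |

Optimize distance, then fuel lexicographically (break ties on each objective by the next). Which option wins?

D

First minimize distance: best is 113, kept {A, D, F, G}.
Then minimize fuel: best is 46, kept {D}.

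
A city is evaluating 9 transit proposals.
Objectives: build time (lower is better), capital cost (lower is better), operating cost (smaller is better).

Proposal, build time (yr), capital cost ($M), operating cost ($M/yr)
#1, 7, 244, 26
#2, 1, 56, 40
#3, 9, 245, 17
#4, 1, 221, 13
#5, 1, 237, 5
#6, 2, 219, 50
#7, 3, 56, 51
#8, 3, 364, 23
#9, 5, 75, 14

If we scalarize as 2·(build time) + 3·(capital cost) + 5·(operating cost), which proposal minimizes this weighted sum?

#1: 2·7 + 3·244 + 5·26 = 876
#2: 2·1 + 3·56 + 5·40 = 370
#3: 2·9 + 3·245 + 5·17 = 838
#4: 2·1 + 3·221 + 5·13 = 730
#5: 2·1 + 3·237 + 5·5 = 738
#6: 2·2 + 3·219 + 5·50 = 911
#7: 2·3 + 3·56 + 5·51 = 429
#8: 2·3 + 3·364 + 5·23 = 1213
#9: 2·5 + 3·75 + 5·14 = 305
Lowest: #9 at 305.

#9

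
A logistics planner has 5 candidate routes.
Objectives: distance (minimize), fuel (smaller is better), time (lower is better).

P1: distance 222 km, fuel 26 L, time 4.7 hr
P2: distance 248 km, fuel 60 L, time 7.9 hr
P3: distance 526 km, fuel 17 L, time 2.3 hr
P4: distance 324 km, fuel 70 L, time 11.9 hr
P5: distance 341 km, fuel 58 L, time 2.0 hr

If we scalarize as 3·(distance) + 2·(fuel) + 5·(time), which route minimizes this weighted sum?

P1

P1: 3·222 + 2·26 + 5·4.7 = 741.5
P2: 3·248 + 2·60 + 5·7.9 = 903.5
P3: 3·526 + 2·17 + 5·2.3 = 1623.5
P4: 3·324 + 2·70 + 5·11.9 = 1171.5
P5: 3·341 + 2·58 + 5·2.0 = 1149.0
Lowest: P1 at 741.5.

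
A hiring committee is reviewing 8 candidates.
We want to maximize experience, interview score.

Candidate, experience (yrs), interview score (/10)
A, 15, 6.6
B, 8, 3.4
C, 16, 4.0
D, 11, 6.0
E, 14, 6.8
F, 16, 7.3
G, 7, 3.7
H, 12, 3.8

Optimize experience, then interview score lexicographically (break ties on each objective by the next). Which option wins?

First maximize experience: best is 16, kept {C, F}.
Then maximize interview score: best is 7.3, kept {F}.

F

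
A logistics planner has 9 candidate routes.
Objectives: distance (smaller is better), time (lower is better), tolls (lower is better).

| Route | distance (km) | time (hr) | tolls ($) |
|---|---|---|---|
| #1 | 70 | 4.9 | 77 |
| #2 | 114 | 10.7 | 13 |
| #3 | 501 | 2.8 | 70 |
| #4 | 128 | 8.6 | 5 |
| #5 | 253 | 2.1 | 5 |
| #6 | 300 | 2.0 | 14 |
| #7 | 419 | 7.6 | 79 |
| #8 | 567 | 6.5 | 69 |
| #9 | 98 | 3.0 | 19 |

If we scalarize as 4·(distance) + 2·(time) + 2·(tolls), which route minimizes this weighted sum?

#9

#1: 4·70 + 2·4.9 + 2·77 = 443.8
#2: 4·114 + 2·10.7 + 2·13 = 503.4
#3: 4·501 + 2·2.8 + 2·70 = 2149.6
#4: 4·128 + 2·8.6 + 2·5 = 539.2
#5: 4·253 + 2·2.1 + 2·5 = 1026.2
#6: 4·300 + 2·2.0 + 2·14 = 1232.0
#7: 4·419 + 2·7.6 + 2·79 = 1849.2
#8: 4·567 + 2·6.5 + 2·69 = 2419.0
#9: 4·98 + 2·3.0 + 2·19 = 436.0
Lowest: #9 at 436.0.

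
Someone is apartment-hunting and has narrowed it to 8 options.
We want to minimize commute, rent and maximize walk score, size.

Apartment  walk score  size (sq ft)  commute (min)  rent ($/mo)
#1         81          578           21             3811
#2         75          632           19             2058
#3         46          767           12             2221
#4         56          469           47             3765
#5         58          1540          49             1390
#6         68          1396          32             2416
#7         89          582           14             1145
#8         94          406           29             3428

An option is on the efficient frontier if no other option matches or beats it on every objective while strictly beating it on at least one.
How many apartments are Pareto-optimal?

#1: dominated by #7 (walk score 89≥81, size 582≥578, commute 14≤21, rent 1145≤3811).
#2: not dominated.
#3: not dominated (best commute).
#4: dominated by #2 (walk score 75≥56, size 632≥469, commute 19≤47, rent 2058≤3765).
#5: not dominated (best size).
#6: not dominated.
#7: not dominated (best rent).
#8: not dominated (best walk score).
Pareto-optimal: #2, #3, #5, #6, #7, #8 → 6.

6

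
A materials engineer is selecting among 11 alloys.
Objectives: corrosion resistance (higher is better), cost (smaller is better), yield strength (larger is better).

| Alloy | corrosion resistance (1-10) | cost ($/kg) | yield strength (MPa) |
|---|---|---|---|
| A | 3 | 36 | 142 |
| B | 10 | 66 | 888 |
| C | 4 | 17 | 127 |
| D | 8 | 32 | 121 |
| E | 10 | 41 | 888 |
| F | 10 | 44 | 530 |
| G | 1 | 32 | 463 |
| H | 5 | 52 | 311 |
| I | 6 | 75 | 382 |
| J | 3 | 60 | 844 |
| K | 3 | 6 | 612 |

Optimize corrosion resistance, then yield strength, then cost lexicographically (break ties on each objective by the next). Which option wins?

First maximize corrosion resistance: best is 10, kept {B, E, F}.
Then maximize yield strength: best is 888, kept {B, E}.
Then minimize cost: best is 41, kept {E}.

E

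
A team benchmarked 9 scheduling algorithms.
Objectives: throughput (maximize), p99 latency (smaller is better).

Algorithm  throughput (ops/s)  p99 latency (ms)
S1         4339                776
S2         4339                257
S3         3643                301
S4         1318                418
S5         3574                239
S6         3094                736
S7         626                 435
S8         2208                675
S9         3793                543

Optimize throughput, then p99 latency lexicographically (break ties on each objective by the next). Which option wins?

S2

First maximize throughput: best is 4339, kept {S1, S2}.
Then minimize p99 latency: best is 257, kept {S2}.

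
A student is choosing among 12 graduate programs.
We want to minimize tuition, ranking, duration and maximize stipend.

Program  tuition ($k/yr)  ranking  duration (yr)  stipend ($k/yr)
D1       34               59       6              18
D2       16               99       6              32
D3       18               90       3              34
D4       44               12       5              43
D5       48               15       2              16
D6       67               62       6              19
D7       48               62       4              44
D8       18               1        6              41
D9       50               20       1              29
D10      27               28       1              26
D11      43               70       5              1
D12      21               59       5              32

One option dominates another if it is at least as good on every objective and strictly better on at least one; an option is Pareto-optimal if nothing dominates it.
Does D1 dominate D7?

No

D1 vs D7: D1 is worse on duration (6 vs 4), so it does not dominate D7.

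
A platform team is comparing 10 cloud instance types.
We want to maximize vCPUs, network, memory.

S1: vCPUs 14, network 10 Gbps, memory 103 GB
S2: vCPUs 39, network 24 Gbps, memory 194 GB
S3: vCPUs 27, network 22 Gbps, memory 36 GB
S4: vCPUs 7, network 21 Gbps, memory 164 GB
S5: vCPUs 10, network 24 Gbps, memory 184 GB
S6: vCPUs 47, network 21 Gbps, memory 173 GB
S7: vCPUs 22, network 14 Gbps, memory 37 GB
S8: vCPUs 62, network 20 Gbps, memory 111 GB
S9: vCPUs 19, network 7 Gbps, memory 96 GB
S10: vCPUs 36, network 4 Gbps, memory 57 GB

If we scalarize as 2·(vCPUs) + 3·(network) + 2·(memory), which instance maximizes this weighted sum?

S2

S1: 2·14 + 3·10 + 2·103 = 264
S2: 2·39 + 3·24 + 2·194 = 538
S3: 2·27 + 3·22 + 2·36 = 192
S4: 2·7 + 3·21 + 2·164 = 405
S5: 2·10 + 3·24 + 2·184 = 460
S6: 2·47 + 3·21 + 2·173 = 503
S7: 2·22 + 3·14 + 2·37 = 160
S8: 2·62 + 3·20 + 2·111 = 406
S9: 2·19 + 3·7 + 2·96 = 251
S10: 2·36 + 3·4 + 2·57 = 198
Highest: S2 at 538.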